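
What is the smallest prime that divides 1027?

13

1027 is odd.
Digit sum 10, not divisible by 3.
Ends in 7: not divisible by 5.
7: 1027 = 7·146 + 5
11: 1027 = 11·93 + 4
13: 1027 = 13·79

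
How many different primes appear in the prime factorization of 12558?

12558 = 2 · 6279
6279 = 3 · 2093
2093 = 7 · 299
299 = 13 · 23
12558 = 2 · 3 · 7 · 13 · 23, which has 5 distinct prime factors.

5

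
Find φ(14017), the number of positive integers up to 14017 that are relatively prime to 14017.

Factor: 14017 = 107 · 131.
φ(14017) = (107−1) · (131−1) = 106 · 130 = 13780.

13780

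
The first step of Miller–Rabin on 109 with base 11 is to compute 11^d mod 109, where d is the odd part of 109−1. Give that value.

76

109 − 1 = 108 = 2^2 · 27, so d = 27.
11^1 ≡ 11 (mod 109)
11^2 ≡ 11^2 = 121 ≡ 12 (mod 109)
11^4 ≡ 12^2 = 144 ≡ 35 (mod 109)
11^8 ≡ 35^2 = 1225 ≡ 26 (mod 109)
11^16 ≡ 26^2 = 676 ≡ 22 (mod 109)
27 = 16 + 8 + 2 + 1 in binary powers of 2.
So 11^27 ≡ 22 · 26 · 12 · 11 ≡ 76 (mod 109).
Squaring chain: 76 → 108; reaches −1, so base 11 does not prove 109 composite.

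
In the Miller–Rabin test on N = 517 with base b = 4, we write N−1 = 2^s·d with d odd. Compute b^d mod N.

517 − 1 = 516 = 2^2 · 129, so d = 129.
4^1 ≡ 4 (mod 517)
4^2 ≡ 4^2 = 16 ≡ 16 (mod 517)
4^4 ≡ 16^2 = 256 ≡ 256 (mod 517)
4^8 ≡ 256^2 = 65536 ≡ 394 (mod 517)
4^16 ≡ 394^2 = 155236 ≡ 136 (mod 517)
4^32 ≡ 136^2 = 18496 ≡ 401 (mod 517)
4^64 ≡ 401^2 = 160801 ≡ 14 (mod 517)
4^128 ≡ 14^2 = 196 ≡ 196 (mod 517)
129 = 128 + 1 in binary powers of 2.
So 4^129 ≡ 196 · 4 ≡ 267 (mod 517).
Squaring chain: 267 → 460; never reaches −1, so base 4 is a Miller–Rabin witness that 517 is composite.

267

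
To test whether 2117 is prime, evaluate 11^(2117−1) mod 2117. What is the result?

11^1 ≡ 11 (mod 2117)
11^2 ≡ 11^2 = 121 ≡ 121 (mod 2117)
11^4 ≡ 121^2 = 14641 ≡ 1939 (mod 2117)
11^8 ≡ 1939^2 = 3759721 ≡ 2046 (mod 2117)
11^16 ≡ 2046^2 = 4186116 ≡ 807 (mod 2117)
11^32 ≡ 807^2 = 651249 ≡ 1330 (mod 2117)
11^64 ≡ 1330^2 = 1768900 ≡ 1205 (mod 2117)
11^128 ≡ 1205^2 = 1452025 ≡ 1880 (mod 2117)
11^256 ≡ 1880^2 = 3534400 ≡ 1127 (mod 2117)
11^512 ≡ 1127^2 = 1270129 ≡ 2046 (mod 2117)
11^1024 ≡ 2046^2 = 4186116 ≡ 807 (mod 2117)
11^2048 ≡ 807^2 = 651249 ≡ 1330 (mod 2117)
2116 = 2048 + 64 + 4 in binary powers of 2.
So 11^2116 ≡ 1330 · 1205 · 1939 ≡ 401 (mod 2117).
Since 401 ≠ 1, base 11 is a Fermat witness: 2117 is composite.

401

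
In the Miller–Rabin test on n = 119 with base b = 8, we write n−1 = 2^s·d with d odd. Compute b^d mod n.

36

119 − 1 = 118 = 2^1 · 59, so d = 59.
8^1 ≡ 8 (mod 119)
8^2 ≡ 8^2 = 64 ≡ 64 (mod 119)
8^4 ≡ 64^2 = 4096 ≡ 50 (mod 119)
8^8 ≡ 50^2 = 2500 ≡ 1 (mod 119)
8^16 ≡ 1^2 = 1 ≡ 1 (mod 119)
8^32 ≡ 1^2 = 1 ≡ 1 (mod 119)
59 = 32 + 16 + 8 + 2 + 1 in binary powers of 2.
So 8^59 ≡ 1 · 1 · 1 · 64 · 8 ≡ 36 (mod 119).
Squaring chain: 36; never reaches −1, so base 8 is a Miller–Rabin witness that 119 is composite.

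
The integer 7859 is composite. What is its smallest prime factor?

29

7859 is odd.
Digit sum 29, not divisible by 3.
Ends in 9: not divisible by 5.
7: 7859 = 7·1122 + 5
11: 7859 = 11·714 + 5
13: 7859 = 13·604 + 7
17: 7859 = 17·462 + 5
19: 7859 = 19·413 + 12
23: 7859 = 23·341 + 16
29: 7859 = 29·271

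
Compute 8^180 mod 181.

1

8^1 ≡ 8 (mod 181)
8^2 ≡ 8^2 = 64 ≡ 64 (mod 181)
8^4 ≡ 64^2 = 4096 ≡ 114 (mod 181)
8^8 ≡ 114^2 = 12996 ≡ 145 (mod 181)
8^16 ≡ 145^2 = 21025 ≡ 29 (mod 181)
8^32 ≡ 29^2 = 841 ≡ 117 (mod 181)
8^64 ≡ 117^2 = 13689 ≡ 114 (mod 181)
8^128 ≡ 114^2 = 12996 ≡ 145 (mod 181)
180 = 128 + 32 + 16 + 4 in binary powers of 2.
So 8^180 ≡ 145 · 117 · 29 · 114 ≡ 1 (mod 181).
Since the result is 1, base 8 gives no evidence that 181 is composite.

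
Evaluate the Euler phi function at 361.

342

Factor: 361 = 19^2.
φ(361) = 19^1·(19−1) = 342.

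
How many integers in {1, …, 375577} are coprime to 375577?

Factor: 375577 = 47 · 61 · 131.
φ(375577) = (47−1) · (61−1) · (131−1) = 46 · 60 · 130 = 358800.

358800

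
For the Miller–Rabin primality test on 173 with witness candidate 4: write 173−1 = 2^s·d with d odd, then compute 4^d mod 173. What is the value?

173 − 1 = 172 = 2^2 · 43, so d = 43.
4^1 ≡ 4 (mod 173)
4^2 ≡ 4^2 = 16 ≡ 16 (mod 173)
4^4 ≡ 16^2 = 256 ≡ 83 (mod 173)
4^8 ≡ 83^2 = 6889 ≡ 142 (mod 173)
4^16 ≡ 142^2 = 20164 ≡ 96 (mod 173)
4^32 ≡ 96^2 = 9216 ≡ 47 (mod 173)
43 = 32 + 8 + 2 + 1 in binary powers of 2.
So 4^43 ≡ 47 · 142 · 16 · 4 ≡ 172 (mod 173).
Since 4^d ≡ 172 (mod 173), base 4 does not prove 173 composite.

172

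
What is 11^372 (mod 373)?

11^1 ≡ 11 (mod 373)
11^2 ≡ 11^2 = 121 ≡ 121 (mod 373)
11^4 ≡ 121^2 = 14641 ≡ 94 (mod 373)
11^8 ≡ 94^2 = 8836 ≡ 257 (mod 373)
11^16 ≡ 257^2 = 66049 ≡ 28 (mod 373)
11^32 ≡ 28^2 = 784 ≡ 38 (mod 373)
11^64 ≡ 38^2 = 1444 ≡ 325 (mod 373)
11^128 ≡ 325^2 = 105625 ≡ 66 (mod 373)
11^256 ≡ 66^2 = 4356 ≡ 253 (mod 373)
372 = 256 + 64 + 32 + 16 + 4 in binary powers of 2.
So 11^372 ≡ 253 · 325 · 38 · 28 · 94 ≡ 1 (mod 373).
Since the result is 1, base 11 gives no evidence that 373 is composite.

1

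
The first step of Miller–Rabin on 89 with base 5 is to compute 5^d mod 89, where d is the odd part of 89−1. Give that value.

55

89 − 1 = 88 = 2^3 · 11, so d = 11.
5^1 ≡ 5 (mod 89)
5^2 ≡ 5^2 = 25 ≡ 25 (mod 89)
5^4 ≡ 25^2 = 625 ≡ 2 (mod 89)
5^8 ≡ 2^2 = 4 ≡ 4 (mod 89)
11 = 8 + 2 + 1 in binary powers of 2.
So 5^11 ≡ 4 · 25 · 5 ≡ 55 (mod 89).
Squaring chain: 55 → 88 → 1; reaches −1, so base 5 does not prove 89 composite.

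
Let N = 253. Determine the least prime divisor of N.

11

253 is odd.
Digit sum 10, not divisible by 3.
Ends in 3: not divisible by 5.
7: 253 = 7·36 + 1
11: 253 = 11·23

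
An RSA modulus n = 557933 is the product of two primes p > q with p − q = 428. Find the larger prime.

991

Since p = q + 428, we have 557933 = q(q + 428), so q² + 428q − 557933 = 0.
Discriminant: 428² + 4·557933 = 183184 + 2231732 = 2414916; √2414916 = 1554.
q = (−428 + 1554)/2 = 563, and p = q + 428 = 991.
Check: 563 · 991 = 557933.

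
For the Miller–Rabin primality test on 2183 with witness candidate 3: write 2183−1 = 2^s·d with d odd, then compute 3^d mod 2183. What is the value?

2183 − 1 = 2182 = 2^1 · 1091, so d = 1091.
3^1 ≡ 3 (mod 2183)
3^2 ≡ 3^2 = 9 ≡ 9 (mod 2183)
3^4 ≡ 9^2 = 81 ≡ 81 (mod 2183)
3^8 ≡ 81^2 = 6561 ≡ 12 (mod 2183)
3^16 ≡ 12^2 = 144 ≡ 144 (mod 2183)
3^32 ≡ 144^2 = 20736 ≡ 1089 (mod 2183)
3^64 ≡ 1089^2 = 1185921 ≡ 552 (mod 2183)
3^128 ≡ 552^2 = 304704 ≡ 1267 (mod 2183)
3^256 ≡ 1267^2 = 1605289 ≡ 784 (mod 2183)
3^512 ≡ 784^2 = 614656 ≡ 1233 (mod 2183)
3^1024 ≡ 1233^2 = 1520289 ≡ 921 (mod 2183)
1091 = 1024 + 64 + 2 + 1 in binary powers of 2.
So 3^1091 ≡ 921 · 552 · 9 · 3 ≡ 2063 (mod 2183).
Squaring chain: 2063; never reaches −1, so base 3 is a Miller–Rabin witness that 2183 is composite.

2063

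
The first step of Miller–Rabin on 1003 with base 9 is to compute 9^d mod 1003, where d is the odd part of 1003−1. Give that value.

1003 − 1 = 1002 = 2^1 · 501, so d = 501.
9^1 ≡ 9 (mod 1003)
9^2 ≡ 9^2 = 81 ≡ 81 (mod 1003)
9^4 ≡ 81^2 = 6561 ≡ 543 (mod 1003)
9^8 ≡ 543^2 = 294849 ≡ 970 (mod 1003)
9^16 ≡ 970^2 = 940900 ≡ 86 (mod 1003)
9^32 ≡ 86^2 = 7396 ≡ 375 (mod 1003)
9^64 ≡ 375^2 = 140625 ≡ 205 (mod 1003)
9^128 ≡ 205^2 = 42025 ≡ 902 (mod 1003)
9^256 ≡ 902^2 = 813604 ≡ 171 (mod 1003)
501 = 256 + 128 + 64 + 32 + 16 + 4 + 1 in binary powers of 2.
So 9^501 ≡ 171 · 902 · 205 · 375 · 86 · 543 · 9 ≡ 144 (mod 1003).
Squaring chain: 144; never reaches −1, so base 9 is a Miller–Rabin witness that 1003 is composite.

144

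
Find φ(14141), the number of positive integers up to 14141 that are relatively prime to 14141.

Factor: 14141 = 79 · 179.
φ(14141) = (79−1) · (179−1) = 78 · 178 = 13884.

13884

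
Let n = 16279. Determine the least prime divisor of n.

16279 is odd.
Digit sum 25, not divisible by 3.
Ends in 9: not divisible by 5.
7: 16279 = 7·2325 + 4
11: 16279 = 11·1479 + 10
13: 16279 = 13·1252 + 3
17: 16279 = 17·957 + 10
19: 16279 = 19·856 + 15
23: 16279 = 23·707 + 18
29: 16279 = 29·561 + 10
31: 16279 = 31·525 + 4
37: 16279 = 37·439 + 36
41: 16279 = 41·397 + 2
43: 16279 = 43·378 + 25
47: 16279 = 47·346 + 17
53: 16279 = 53·307 + 8
59: 16279 = 59·275 + 54
61: 16279 = 61·266 + 53
67: 16279 = 67·242 + 65
71: 16279 = 71·229 + 20
73: 16279 = 73·223

73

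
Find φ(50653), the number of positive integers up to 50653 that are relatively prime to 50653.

49284

Factor: 50653 = 37^3.
φ(50653) = 37^2·(37−1) = 49284.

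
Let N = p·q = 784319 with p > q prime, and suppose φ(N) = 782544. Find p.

953

φ(n) = (p−1)(q−1) = n − (p+q) + 1, so p + q = 784319 − 782544 + 1 = 1776.
p and q are the roots of t² − 1776t + 784319 = 0.
Discriminant: 1776² − 4·784319 = 3154176 − 3137276 = 16900; √16900 = 130.
q = (1776 − 130)/2 = 823, p = (1776 + 130)/2 = 953.
Check: 823 · 953 = 784319.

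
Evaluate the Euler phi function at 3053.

2940

Factor: 3053 = 43 · 71.
φ(3053) = (43−1) · (71−1) = 42 · 70 = 2940.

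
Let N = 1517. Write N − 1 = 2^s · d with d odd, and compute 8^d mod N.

1102

1517 − 1 = 1516 = 2^2 · 379, so d = 379.
8^1 ≡ 8 (mod 1517)
8^2 ≡ 8^2 = 64 ≡ 64 (mod 1517)
8^4 ≡ 64^2 = 4096 ≡ 1062 (mod 1517)
8^8 ≡ 1062^2 = 1127844 ≡ 713 (mod 1517)
8^16 ≡ 713^2 = 508369 ≡ 174 (mod 1517)
8^32 ≡ 174^2 = 30276 ≡ 1453 (mod 1517)
8^64 ≡ 1453^2 = 2111209 ≡ 1062 (mod 1517)
8^128 ≡ 1062^2 = 1127844 ≡ 713 (mod 1517)
8^256 ≡ 713^2 = 508369 ≡ 174 (mod 1517)
379 = 256 + 64 + 32 + 16 + 8 + 2 + 1 in binary powers of 2.
So 8^379 ≡ 174 · 1062 · 1453 · 174 · 713 · 64 · 8 ≡ 1102 (mod 1517).
Squaring chain: 1102 → 804; never reaches −1, so base 8 is a Miller–Rabin witness that 1517 is composite.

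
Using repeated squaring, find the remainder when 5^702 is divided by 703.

628

5^1 ≡ 5 (mod 703)
5^2 ≡ 5^2 = 25 ≡ 25 (mod 703)
5^4 ≡ 25^2 = 625 ≡ 625 (mod 703)
5^8 ≡ 625^2 = 390625 ≡ 460 (mod 703)
5^16 ≡ 460^2 = 211600 ≡ 700 (mod 703)
5^32 ≡ 700^2 = 490000 ≡ 9 (mod 703)
5^64 ≡ 9^2 = 81 ≡ 81 (mod 703)
5^128 ≡ 81^2 = 6561 ≡ 234 (mod 703)
5^256 ≡ 234^2 = 54756 ≡ 625 (mod 703)
5^512 ≡ 625^2 = 390625 ≡ 460 (mod 703)
702 = 512 + 128 + 32 + 16 + 8 + 4 + 2 in binary powers of 2.
So 5^702 ≡ 460 · 234 · 9 · 700 · 460 · 625 · 25 ≡ 628 (mod 703).
Since 628 ≠ 1, base 5 is a Fermat witness: 703 is composite.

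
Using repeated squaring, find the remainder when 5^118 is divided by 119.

2

5^1 ≡ 5 (mod 119)
5^2 ≡ 5^2 = 25 ≡ 25 (mod 119)
5^4 ≡ 25^2 = 625 ≡ 30 (mod 119)
5^8 ≡ 30^2 = 900 ≡ 67 (mod 119)
5^16 ≡ 67^2 = 4489 ≡ 86 (mod 119)
5^32 ≡ 86^2 = 7396 ≡ 18 (mod 119)
5^64 ≡ 18^2 = 324 ≡ 86 (mod 119)
118 = 64 + 32 + 16 + 4 + 2 in binary powers of 2.
So 5^118 ≡ 86 · 18 · 86 · 30 · 25 ≡ 2 (mod 119).
Since 2 ≠ 1, base 5 is a Fermat witness: 119 is composite.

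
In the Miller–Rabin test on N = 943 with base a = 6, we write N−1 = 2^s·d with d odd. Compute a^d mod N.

943 − 1 = 942 = 2^1 · 471, so d = 471.
6^1 ≡ 6 (mod 943)
6^2 ≡ 6^2 = 36 ≡ 36 (mod 943)
6^4 ≡ 36^2 = 1296 ≡ 353 (mod 943)
6^8 ≡ 353^2 = 124609 ≡ 133 (mod 943)
6^16 ≡ 133^2 = 17689 ≡ 715 (mod 943)
6^32 ≡ 715^2 = 511225 ≡ 119 (mod 943)
6^64 ≡ 119^2 = 14161 ≡ 16 (mod 943)
6^128 ≡ 16^2 = 256 ≡ 256 (mod 943)
6^256 ≡ 256^2 = 65536 ≡ 469 (mod 943)
471 = 256 + 128 + 64 + 16 + 4 + 2 + 1 in binary powers of 2.
So 6^471 ≡ 469 · 256 · 16 · 715 · 353 · 36 · 6 ≡ 177 (mod 943).
Squaring chain: 177; never reaches −1, so base 6 is a Miller–Rabin witness that 943 is composite.

177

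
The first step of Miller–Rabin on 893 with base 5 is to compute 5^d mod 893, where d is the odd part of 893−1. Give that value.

893 − 1 = 892 = 2^2 · 223, so d = 223.
5^1 ≡ 5 (mod 893)
5^2 ≡ 5^2 = 25 ≡ 25 (mod 893)
5^4 ≡ 25^2 = 625 ≡ 625 (mod 893)
5^8 ≡ 625^2 = 390625 ≡ 384 (mod 893)
5^16 ≡ 384^2 = 147456 ≡ 111 (mod 893)
5^32 ≡ 111^2 = 12321 ≡ 712 (mod 893)
5^64 ≡ 712^2 = 506944 ≡ 613 (mod 893)
5^128 ≡ 613^2 = 375769 ≡ 709 (mod 893)
223 = 128 + 64 + 16 + 8 + 4 + 2 + 1 in binary powers of 2.
So 5^223 ≡ 709 · 613 · 111 · 384 · 625 · 25 · 5 ≡ 453 (mod 893).
Squaring chain: 453 → 712; never reaches −1, so base 5 is a Miller–Rabin witness that 893 is composite.

453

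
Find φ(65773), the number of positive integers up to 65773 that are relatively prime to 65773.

Factor: 65773 = 17 · 53 · 73.
φ(65773) = (17−1) · (53−1) · (73−1) = 16 · 52 · 72 = 59904.

59904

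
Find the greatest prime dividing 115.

115 = 5 · 23
23 is prime.
So 115 = 5 · 23; the largest prime factor is 23.

23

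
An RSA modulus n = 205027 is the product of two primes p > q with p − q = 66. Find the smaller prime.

421

Since p = q + 66, we have 205027 = q(q + 66), so q² + 66q − 205027 = 0.
Discriminant: 66² + 4·205027 = 4356 + 820108 = 824464; √824464 = 908.
q = (−66 + 908)/2 = 421, and p = q + 66 = 487.
Check: 421 · 487 = 205027.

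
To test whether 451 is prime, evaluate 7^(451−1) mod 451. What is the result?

7^1 ≡ 7 (mod 451)
7^2 ≡ 7^2 = 49 ≡ 49 (mod 451)
7^4 ≡ 49^2 = 2401 ≡ 146 (mod 451)
7^8 ≡ 146^2 = 21316 ≡ 119 (mod 451)
7^16 ≡ 119^2 = 14161 ≡ 180 (mod 451)
7^32 ≡ 180^2 = 32400 ≡ 379 (mod 451)
7^64 ≡ 379^2 = 143641 ≡ 223 (mod 451)
7^128 ≡ 223^2 = 49729 ≡ 119 (mod 451)
7^256 ≡ 119^2 = 14161 ≡ 180 (mod 451)
450 = 256 + 128 + 64 + 2 in binary powers of 2.
So 7^450 ≡ 180 · 119 · 223 · 49 ≡ 419 (mod 451).
Since 419 ≠ 1, base 7 is a Fermat witness: 451 is composite.

419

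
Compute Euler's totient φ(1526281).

Factor: 1526281 = 61 · 131 · 191.
φ(1526281) = (61−1) · (131−1) · (191−1) = 60 · 130 · 190 = 1482000.

1482000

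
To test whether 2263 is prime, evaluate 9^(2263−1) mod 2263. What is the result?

1242

9^1 ≡ 9 (mod 2263)
9^2 ≡ 9^2 = 81 ≡ 81 (mod 2263)
9^4 ≡ 81^2 = 6561 ≡ 2035 (mod 2263)
9^8 ≡ 2035^2 = 4141225 ≡ 2198 (mod 2263)
9^16 ≡ 2198^2 = 4831204 ≡ 1962 (mod 2263)
9^32 ≡ 1962^2 = 3849444 ≡ 81 (mod 2263)
9^64 ≡ 81^2 = 6561 ≡ 2035 (mod 2263)
9^128 ≡ 2035^2 = 4141225 ≡ 2198 (mod 2263)
9^256 ≡ 2198^2 = 4831204 ≡ 1962 (mod 2263)
9^512 ≡ 1962^2 = 3849444 ≡ 81 (mod 2263)
9^1024 ≡ 81^2 = 6561 ≡ 2035 (mod 2263)
9^2048 ≡ 2035^2 = 4141225 ≡ 2198 (mod 2263)
2262 = 2048 + 128 + 64 + 16 + 4 + 2 in binary powers of 2.
So 9^2262 ≡ 2198 · 2198 · 2035 · 1962 · 2035 · 81 ≡ 1242 (mod 2263).
Since 1242 ≠ 1, base 9 is a Fermat witness: 2263 is composite.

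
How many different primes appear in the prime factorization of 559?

559 = 13 · 43
559 = 13 · 43, which has 2 distinct prime factors.

2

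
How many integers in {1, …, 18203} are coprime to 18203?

17928

Factor: 18203 = 109 · 167.
φ(18203) = (109−1) · (167−1) = 108 · 166 = 17928.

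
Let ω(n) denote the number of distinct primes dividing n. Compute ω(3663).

3

3663 = 3^2 · 407
407 = 11 · 37
3663 = 3^2 · 11 · 37, which has 3 distinct prime factors.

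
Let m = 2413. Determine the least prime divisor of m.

19

2413 is odd.
Digit sum 10, not divisible by 3.
Ends in 3: not divisible by 5.
7: 2413 = 7·344 + 5
11: 2413 = 11·219 + 4
13: 2413 = 13·185 + 8
17: 2413 = 17·141 + 16
19: 2413 = 19·127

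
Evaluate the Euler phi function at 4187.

4056

Factor: 4187 = 53 · 79.
φ(4187) = (53−1) · (79−1) = 52 · 78 = 4056.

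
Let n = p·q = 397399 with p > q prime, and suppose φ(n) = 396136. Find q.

587

φ(n) = (p−1)(q−1) = n − (p+q) + 1, so p + q = 397399 − 396136 + 1 = 1264.
p and q are the roots of t² − 1264t + 397399 = 0.
Discriminant: 1264² − 4·397399 = 1597696 − 1589596 = 8100; √8100 = 90.
q = (1264 − 90)/2 = 587, p = (1264 + 90)/2 = 677.
Check: 587 · 677 = 397399.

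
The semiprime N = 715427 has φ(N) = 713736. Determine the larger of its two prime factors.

φ(n) = (p−1)(q−1) = n − (p+q) + 1, so p + q = 715427 − 713736 + 1 = 1692.
p and q are the roots of t² − 1692t + 715427 = 0.
Discriminant: 1692² − 4·715427 = 2862864 − 2861708 = 1156; √1156 = 34.
q = (1692 − 34)/2 = 829, p = (1692 + 34)/2 = 863.
Check: 829 · 863 = 715427.

863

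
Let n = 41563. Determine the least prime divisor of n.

41563 is odd.
Digit sum 19, not divisible by 3.
Ends in 3: not divisible by 5.
7: 41563 = 7·5937 + 4
11: 41563 = 11·3778 + 5
13: 41563 = 13·3197 + 2
17: 41563 = 17·2444 + 15
19: 41563 = 19·2187 + 10
23: 41563 = 23·1807 + 2
29: 41563 = 29·1433 + 6
31: 41563 = 31·1340 + 23
37: 41563 = 37·1123 + 12
41: 41563 = 41·1013 + 30
43: 41563 = 43·966 + 25
47: 41563 = 47·884 + 15
53: 41563 = 53·784 + 11
59: 41563 = 59·704 + 27
61: 41563 = 61·681 + 22
67: 41563 = 67·620 + 23
71: 41563 = 71·585 + 28
73: 41563 = 73·569 + 26
79: 41563 = 79·526 + 9
83: 41563 = 83·500 + 63
89: 41563 = 89·467

89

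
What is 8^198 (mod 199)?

1

8^1 ≡ 8 (mod 199)
8^2 ≡ 8^2 = 64 ≡ 64 (mod 199)
8^4 ≡ 64^2 = 4096 ≡ 116 (mod 199)
8^8 ≡ 116^2 = 13456 ≡ 123 (mod 199)
8^16 ≡ 123^2 = 15129 ≡ 5 (mod 199)
8^32 ≡ 5^2 = 25 ≡ 25 (mod 199)
8^64 ≡ 25^2 = 625 ≡ 28 (mod 199)
8^128 ≡ 28^2 = 784 ≡ 187 (mod 199)
198 = 128 + 64 + 4 + 2 in binary powers of 2.
So 8^198 ≡ 187 · 28 · 116 · 64 ≡ 1 (mod 199).
Since the result is 1, base 8 gives no evidence that 199 is composite.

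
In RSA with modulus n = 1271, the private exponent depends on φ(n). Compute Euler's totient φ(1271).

1200

Factor: 1271 = 31 · 41.
φ(1271) = (31−1) · (41−1) = 30 · 40 = 1200.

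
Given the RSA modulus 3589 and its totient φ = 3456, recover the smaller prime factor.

37

φ(n) = (p−1)(q−1) = n − (p+q) + 1, so p + q = 3589 − 3456 + 1 = 134.
p and q are the roots of t² − 134t + 3589 = 0.
Discriminant: 134² − 4·3589 = 17956 − 14356 = 3600; √3600 = 60.
q = (134 − 60)/2 = 37, p = (134 + 60)/2 = 97.
Check: 37 · 97 = 3589.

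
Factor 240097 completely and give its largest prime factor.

73

240097 = 11 · 21827
21827 = 13 · 1679
1679 = 23 · 73
73 is prime.
So 240097 = 11 · 13 · 23 · 73; the largest prime factor is 73.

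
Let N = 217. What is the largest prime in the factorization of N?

31

217 = 7 · 31
31 is prime.
So 217 = 7 · 31; the largest prime factor is 31.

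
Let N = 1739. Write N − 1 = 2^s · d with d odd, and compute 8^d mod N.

726

1739 − 1 = 1738 = 2^1 · 869, so d = 869.
8^1 ≡ 8 (mod 1739)
8^2 ≡ 8^2 = 64 ≡ 64 (mod 1739)
8^4 ≡ 64^2 = 4096 ≡ 618 (mod 1739)
8^8 ≡ 618^2 = 381924 ≡ 1083 (mod 1739)
8^16 ≡ 1083^2 = 1172889 ≡ 803 (mod 1739)
8^32 ≡ 803^2 = 644809 ≡ 1379 (mod 1739)
8^64 ≡ 1379^2 = 1901641 ≡ 914 (mod 1739)
8^128 ≡ 914^2 = 835396 ≡ 676 (mod 1739)
8^256 ≡ 676^2 = 456976 ≡ 1358 (mod 1739)
8^512 ≡ 1358^2 = 1844164 ≡ 824 (mod 1739)
869 = 512 + 256 + 64 + 32 + 4 + 1 in binary powers of 2.
So 8^869 ≡ 824 · 1358 · 914 · 1379 · 618 · 8 ≡ 726 (mod 1739).
Squaring chain: 726; never reaches −1, so base 8 is a Miller–Rabin witness that 1739 is composite.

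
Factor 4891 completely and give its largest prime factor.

4891 = 67 · 73
73 is prime.
So 4891 = 67 · 73; the largest prime factor is 73.

73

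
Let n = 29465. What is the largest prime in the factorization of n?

29465 = 5 · 5893
5893 = 71 · 83
83 is prime.
So 29465 = 5 · 71 · 83; the largest prime factor is 83.

83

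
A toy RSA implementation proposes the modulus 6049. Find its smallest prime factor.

6049 is odd.
Digit sum 19, not divisible by 3.
Ends in 9: not divisible by 5.
7: 6049 = 7·864 + 1
11: 6049 = 11·549 + 10
13: 6049 = 13·465 + 4
17: 6049 = 17·355 + 14
19: 6049 = 19·318 + 7
23: 6049 = 23·263

23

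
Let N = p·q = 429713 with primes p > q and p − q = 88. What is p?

701

Since p = q + 88, we have 429713 = q(q + 88), so q² + 88q − 429713 = 0.
Discriminant: 88² + 4·429713 = 7744 + 1718852 = 1726596; √1726596 = 1314.
q = (−88 + 1314)/2 = 613, and p = q + 88 = 701.
Check: 613 · 701 = 429713.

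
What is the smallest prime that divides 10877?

73

10877 is odd.
Digit sum 23, not divisible by 3.
Ends in 7: not divisible by 5.
7: 10877 = 7·1553 + 6
11: 10877 = 11·988 + 9
13: 10877 = 13·836 + 9
17: 10877 = 17·639 + 14
19: 10877 = 19·572 + 9
23: 10877 = 23·472 + 21
29: 10877 = 29·375 + 2
31: 10877 = 31·350 + 27
37: 10877 = 37·293 + 36
41: 10877 = 41·265 + 12
43: 10877 = 43·252 + 41
47: 10877 = 47·231 + 20
53: 10877 = 53·205 + 12
59: 10877 = 59·184 + 21
61: 10877 = 61·178 + 19
67: 10877 = 67·162 + 23
71: 10877 = 71·153 + 14
73: 10877 = 73·149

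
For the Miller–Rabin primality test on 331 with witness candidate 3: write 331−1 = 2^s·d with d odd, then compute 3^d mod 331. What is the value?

331 − 1 = 330 = 2^1 · 165, so d = 165.
3^1 ≡ 3 (mod 331)
3^2 ≡ 3^2 = 9 ≡ 9 (mod 331)
3^4 ≡ 9^2 = 81 ≡ 81 (mod 331)
3^8 ≡ 81^2 = 6561 ≡ 272 (mod 331)
3^16 ≡ 272^2 = 73984 ≡ 171 (mod 331)
3^32 ≡ 171^2 = 29241 ≡ 113 (mod 331)
3^64 ≡ 113^2 = 12769 ≡ 191 (mod 331)
3^128 ≡ 191^2 = 36481 ≡ 71 (mod 331)
165 = 128 + 32 + 4 + 1 in binary powers of 2.
So 3^165 ≡ 71 · 113 · 81 · 3 ≡ 330 (mod 331).
Since 3^d ≡ 330 (mod 331), base 3 does not prove 331 composite.

330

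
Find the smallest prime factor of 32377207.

71

32377207 is odd.
Digit sum 31, not divisible by 3.
Ends in 7: not divisible by 5.
7: 32377207 = 7·4625315 + 2
11: 32377207 = 11·2943382 + 5
13: 32377207 = 13·2490554 + 5
17: 32377207 = 17·1904541 + 10
19: 32377207 = 19·1704063 + 10
23: 32377207 = 23·1407704 + 15
29: 32377207 = 29·1116455 + 12
31: 32377207 = 31·1044426 + 1
37: 32377207 = 37·875059 + 24
41: 32377207 = 41·789687 + 40
43: 32377207 = 43·752958 + 13
47: 32377207 = 47·688876 + 35
53: 32377207 = 53·610890 + 37
59: 32377207 = 59·548766 + 13
61: 32377207 = 61·530773 + 54
67: 32377207 = 67·483241 + 60
71: 32377207 = 71·456017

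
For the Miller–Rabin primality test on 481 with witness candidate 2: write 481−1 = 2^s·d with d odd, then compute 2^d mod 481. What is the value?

481 − 1 = 480 = 2^5 · 15, so d = 15.
2^1 ≡ 2 (mod 481)
2^2 ≡ 2^2 = 4 ≡ 4 (mod 481)
2^4 ≡ 4^2 = 16 ≡ 16 (mod 481)
2^8 ≡ 16^2 = 256 ≡ 256 (mod 481)
15 = 8 + 4 + 2 + 1 in binary powers of 2.
So 2^15 ≡ 256 · 16 · 4 · 2 ≡ 60 (mod 481).
Squaring chain: 60 → 233 → 417 → 248 → 417; never reaches −1, so base 2 is a Miller–Rabin witness that 481 is composite.

60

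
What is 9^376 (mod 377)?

9^1 ≡ 9 (mod 377)
9^2 ≡ 9^2 = 81 ≡ 81 (mod 377)
9^4 ≡ 81^2 = 6561 ≡ 152 (mod 377)
9^8 ≡ 152^2 = 23104 ≡ 107 (mod 377)
9^16 ≡ 107^2 = 11449 ≡ 139 (mod 377)
9^32 ≡ 139^2 = 19321 ≡ 94 (mod 377)
9^64 ≡ 94^2 = 8836 ≡ 165 (mod 377)
9^128 ≡ 165^2 = 27225 ≡ 81 (mod 377)
9^256 ≡ 81^2 = 6561 ≡ 152 (mod 377)
376 = 256 + 64 + 32 + 16 + 8 in binary powers of 2.
So 9^376 ≡ 152 · 165 · 94 · 139 · 107 ≡ 256 (mod 377).
Since 256 ≠ 1, base 9 is a Fermat witness: 377 is composite.

256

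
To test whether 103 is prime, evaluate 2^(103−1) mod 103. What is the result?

2^1 ≡ 2 (mod 103)
2^2 ≡ 2^2 = 4 ≡ 4 (mod 103)
2^4 ≡ 4^2 = 16 ≡ 16 (mod 103)
2^8 ≡ 16^2 = 256 ≡ 50 (mod 103)
2^16 ≡ 50^2 = 2500 ≡ 28 (mod 103)
2^32 ≡ 28^2 = 784 ≡ 63 (mod 103)
2^64 ≡ 63^2 = 3969 ≡ 55 (mod 103)
102 = 64 + 32 + 4 + 2 in binary powers of 2.
So 2^102 ≡ 55 · 63 · 16 · 4 ≡ 1 (mod 103).
Since the result is 1, base 2 gives no evidence that 103 is composite.

1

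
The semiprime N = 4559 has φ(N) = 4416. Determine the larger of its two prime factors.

φ(n) = (p−1)(q−1) = n − (p+q) + 1, so p + q = 4559 − 4416 + 1 = 144.
p and q are the roots of t² − 144t + 4559 = 0.
Discriminant: 144² − 4·4559 = 20736 − 18236 = 2500; √2500 = 50.
q = (144 − 50)/2 = 47, p = (144 + 50)/2 = 97.
Check: 47 · 97 = 4559.

97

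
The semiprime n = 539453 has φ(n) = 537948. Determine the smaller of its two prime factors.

587

φ(n) = (p−1)(q−1) = n − (p+q) + 1, so p + q = 539453 − 537948 + 1 = 1506.
p and q are the roots of t² − 1506t + 539453 = 0.
Discriminant: 1506² − 4·539453 = 2268036 − 2157812 = 110224; √110224 = 332.
q = (1506 − 332)/2 = 587, p = (1506 + 332)/2 = 919.
Check: 587 · 919 = 539453.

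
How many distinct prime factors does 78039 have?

78039 = 3^2 · 8671
8671 = 13 · 667
667 = 23 · 29
78039 = 3^2 · 13 · 23 · 29, which has 4 distinct prime factors.

4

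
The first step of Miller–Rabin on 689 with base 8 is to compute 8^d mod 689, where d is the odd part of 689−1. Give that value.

291

689 − 1 = 688 = 2^4 · 43, so d = 43.
8^1 ≡ 8 (mod 689)
8^2 ≡ 8^2 = 64 ≡ 64 (mod 689)
8^4 ≡ 64^2 = 4096 ≡ 651 (mod 689)
8^8 ≡ 651^2 = 423801 ≡ 66 (mod 689)
8^16 ≡ 66^2 = 4356 ≡ 222 (mod 689)
8^32 ≡ 222^2 = 49284 ≡ 365 (mod 689)
43 = 32 + 8 + 2 + 1 in binary powers of 2.
So 8^43 ≡ 365 · 66 · 64 · 8 ≡ 291 (mod 689).
Squaring chain: 291 → 623 → 222 → 365; never reaches −1, so base 8 is a Miller–Rabin witness that 689 is composite.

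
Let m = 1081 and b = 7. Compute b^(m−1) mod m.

7^1 ≡ 7 (mod 1081)
7^2 ≡ 7^2 = 49 ≡ 49 (mod 1081)
7^4 ≡ 49^2 = 2401 ≡ 239 (mod 1081)
7^8 ≡ 239^2 = 57121 ≡ 909 (mod 1081)
7^16 ≡ 909^2 = 826281 ≡ 397 (mod 1081)
7^32 ≡ 397^2 = 157609 ≡ 864 (mod 1081)
7^64 ≡ 864^2 = 746496 ≡ 606 (mod 1081)
7^128 ≡ 606^2 = 367236 ≡ 777 (mod 1081)
7^256 ≡ 777^2 = 603729 ≡ 531 (mod 1081)
7^512 ≡ 531^2 = 281961 ≡ 901 (mod 1081)
7^1024 ≡ 901^2 = 811801 ≡ 1051 (mod 1081)
1080 = 1024 + 32 + 16 + 8 in binary powers of 2.
So 7^1080 ≡ 1051 · 864 · 397 · 909 ≡ 1061 (mod 1081).
Since 1061 ≠ 1, base 7 is a Fermat witness: 1081 is composite.

1061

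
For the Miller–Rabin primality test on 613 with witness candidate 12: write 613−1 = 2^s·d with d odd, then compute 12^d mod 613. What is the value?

1

613 − 1 = 612 = 2^2 · 153, so d = 153.
12^1 ≡ 12 (mod 613)
12^2 ≡ 12^2 = 144 ≡ 144 (mod 613)
12^4 ≡ 144^2 = 20736 ≡ 507 (mod 613)
12^8 ≡ 507^2 = 257049 ≡ 202 (mod 613)
12^16 ≡ 202^2 = 40804 ≡ 346 (mod 613)
12^32 ≡ 346^2 = 119716 ≡ 181 (mod 613)
12^64 ≡ 181^2 = 32761 ≡ 272 (mod 613)
12^128 ≡ 272^2 = 73984 ≡ 424 (mod 613)
153 = 128 + 16 + 8 + 1 in binary powers of 2.
So 12^153 ≡ 424 · 346 · 202 · 12 ≡ 1 (mod 613).
Since 12^d ≡ 1 (mod 613), base 12 does not prove 613 composite.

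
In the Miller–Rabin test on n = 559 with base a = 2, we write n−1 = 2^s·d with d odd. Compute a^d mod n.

151

559 − 1 = 558 = 2^1 · 279, so d = 279.
2^1 ≡ 2 (mod 559)
2^2 ≡ 2^2 = 4 ≡ 4 (mod 559)
2^4 ≡ 4^2 = 16 ≡ 16 (mod 559)
2^8 ≡ 16^2 = 256 ≡ 256 (mod 559)
2^16 ≡ 256^2 = 65536 ≡ 133 (mod 559)
2^32 ≡ 133^2 = 17689 ≡ 360 (mod 559)
2^64 ≡ 360^2 = 129600 ≡ 471 (mod 559)
2^128 ≡ 471^2 = 221841 ≡ 477 (mod 559)
2^256 ≡ 477^2 = 227529 ≡ 16 (mod 559)
279 = 256 + 16 + 4 + 2 + 1 in binary powers of 2.
So 2^279 ≡ 16 · 133 · 16 · 4 · 2 ≡ 151 (mod 559).
Squaring chain: 151; never reaches −1, so base 2 is a Miller–Rabin witness that 559 is composite.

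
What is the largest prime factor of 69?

23

69 = 3 · 23
23 is prime.
So 69 = 3 · 23; the largest prime factor is 23.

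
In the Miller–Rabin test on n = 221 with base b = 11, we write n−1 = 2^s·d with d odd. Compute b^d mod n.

54

221 − 1 = 220 = 2^2 · 55, so d = 55.
11^1 ≡ 11 (mod 221)
11^2 ≡ 11^2 = 121 ≡ 121 (mod 221)
11^4 ≡ 121^2 = 14641 ≡ 55 (mod 221)
11^8 ≡ 55^2 = 3025 ≡ 152 (mod 221)
11^16 ≡ 152^2 = 23104 ≡ 120 (mod 221)
11^32 ≡ 120^2 = 14400 ≡ 35 (mod 221)
55 = 32 + 16 + 4 + 2 + 1 in binary powers of 2.
So 11^55 ≡ 35 · 120 · 55 · 121 · 11 ≡ 54 (mod 221).
Squaring chain: 54 → 43; never reaches −1, so base 11 is a Miller–Rabin witness that 221 is composite.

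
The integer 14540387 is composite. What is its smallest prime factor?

61

14540387 is odd.
Digit sum 32, not divisible by 3.
Ends in 7: not divisible by 5.
7: 14540387 = 7·2077198 + 1
11: 14540387 = 11·1321853 + 4
13: 14540387 = 13·1118491 + 4
17: 14540387 = 17·855316 + 15
19: 14540387 = 19·765283 + 10
23: 14540387 = 23·632190 + 17
29: 14540387 = 29·501392 + 19
31: 14540387 = 31·469044 + 23
37: 14540387 = 37·392983 + 16
41: 14540387 = 41·354643 + 24
43: 14540387 = 43·338148 + 23
47: 14540387 = 47·309369 + 44
53: 14540387 = 53·274346 + 49
59: 14540387 = 59·246447 + 14
61: 14540387 = 61·238367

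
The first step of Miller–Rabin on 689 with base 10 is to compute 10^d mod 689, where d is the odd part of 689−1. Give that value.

689 − 1 = 688 = 2^4 · 43, so d = 43.
10^1 ≡ 10 (mod 689)
10^2 ≡ 10^2 = 100 ≡ 100 (mod 689)
10^4 ≡ 100^2 = 10000 ≡ 354 (mod 689)
10^8 ≡ 354^2 = 125316 ≡ 607 (mod 689)
10^16 ≡ 607^2 = 368449 ≡ 523 (mod 689)
10^32 ≡ 523^2 = 273529 ≡ 685 (mod 689)
43 = 32 + 8 + 2 + 1 in binary powers of 2.
So 10^43 ≡ 685 · 607 · 100 · 10 ≡ 36 (mod 689).
Squaring chain: 36 → 607 → 523 → 685; never reaches −1, so base 10 is a Miller–Rabin witness that 689 is composite.

36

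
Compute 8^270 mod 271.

1

8^1 ≡ 8 (mod 271)
8^2 ≡ 8^2 = 64 ≡ 64 (mod 271)
8^4 ≡ 64^2 = 4096 ≡ 31 (mod 271)
8^8 ≡ 31^2 = 961 ≡ 148 (mod 271)
8^16 ≡ 148^2 = 21904 ≡ 224 (mod 271)
8^32 ≡ 224^2 = 50176 ≡ 41 (mod 271)
8^64 ≡ 41^2 = 1681 ≡ 55 (mod 271)
8^128 ≡ 55^2 = 3025 ≡ 44 (mod 271)
8^256 ≡ 44^2 = 1936 ≡ 39 (mod 271)
270 = 256 + 8 + 4 + 2 in binary powers of 2.
So 8^270 ≡ 39 · 148 · 31 · 64 ≡ 1 (mod 271).
Since the result is 1, base 8 gives no evidence that 271 is composite.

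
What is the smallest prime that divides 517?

11

517 is odd.
Digit sum 13, not divisible by 3.
Ends in 7: not divisible by 5.
7: 517 = 7·73 + 6
11: 517 = 11·47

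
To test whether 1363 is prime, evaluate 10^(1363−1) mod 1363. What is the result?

10^1 ≡ 10 (mod 1363)
10^2 ≡ 10^2 = 100 ≡ 100 (mod 1363)
10^4 ≡ 100^2 = 10000 ≡ 459 (mod 1363)
10^8 ≡ 459^2 = 210681 ≡ 779 (mod 1363)
10^16 ≡ 779^2 = 606841 ≡ 306 (mod 1363)
10^32 ≡ 306^2 = 93636 ≡ 952 (mod 1363)
10^64 ≡ 952^2 = 906304 ≡ 1272 (mod 1363)
10^128 ≡ 1272^2 = 1617984 ≡ 103 (mod 1363)
10^256 ≡ 103^2 = 10609 ≡ 1068 (mod 1363)
10^512 ≡ 1068^2 = 1140624 ≡ 1156 (mod 1363)
10^1024 ≡ 1156^2 = 1336336 ≡ 596 (mod 1363)
1362 = 1024 + 256 + 64 + 16 + 2 in binary powers of 2.
So 10^1362 ≡ 596 · 1068 · 1272 · 306 · 100 ≡ 63 (mod 1363).
Since 63 ≠ 1, base 10 is a Fermat witness: 1363 is composite.

63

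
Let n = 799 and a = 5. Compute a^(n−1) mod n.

5^1 ≡ 5 (mod 799)
5^2 ≡ 5^2 = 25 ≡ 25 (mod 799)
5^4 ≡ 25^2 = 625 ≡ 625 (mod 799)
5^8 ≡ 625^2 = 390625 ≡ 713 (mod 799)
5^16 ≡ 713^2 = 508369 ≡ 205 (mod 799)
5^32 ≡ 205^2 = 42025 ≡ 477 (mod 799)
5^64 ≡ 477^2 = 227529 ≡ 613 (mod 799)
5^128 ≡ 613^2 = 375769 ≡ 239 (mod 799)
5^256 ≡ 239^2 = 57121 ≡ 392 (mod 799)
5^512 ≡ 392^2 = 153664 ≡ 256 (mod 799)
798 = 512 + 256 + 16 + 8 + 4 + 2 in binary powers of 2.
So 5^798 ≡ 256 · 392 · 205 · 713 · 625 · 25 ≡ 440 (mod 799).
Since 440 ≠ 1, base 5 is a Fermat witness: 799 is composite.

440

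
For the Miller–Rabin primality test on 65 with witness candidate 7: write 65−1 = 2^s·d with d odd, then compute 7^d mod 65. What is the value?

65 − 1 = 64 = 2^6 · 1, so d = 1.
7^1 ≡ 7 (mod 65)
1 = 1 in binary powers of 2.
So 7^1 ≡ 7 ≡ 7 (mod 65).
Squaring chain: 7 → 49 → 61 → 16 → 61 → 16; never reaches −1, so base 7 is a Miller–Rabin witness that 65 is composite.

7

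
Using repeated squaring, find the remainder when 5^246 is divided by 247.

220

5^1 ≡ 5 (mod 247)
5^2 ≡ 5^2 = 25 ≡ 25 (mod 247)
5^4 ≡ 25^2 = 625 ≡ 131 (mod 247)
5^8 ≡ 131^2 = 17161 ≡ 118 (mod 247)
5^16 ≡ 118^2 = 13924 ≡ 92 (mod 247)
5^32 ≡ 92^2 = 8464 ≡ 66 (mod 247)
5^64 ≡ 66^2 = 4356 ≡ 157 (mod 247)
5^128 ≡ 157^2 = 24649 ≡ 196 (mod 247)
246 = 128 + 64 + 32 + 16 + 4 + 2 in binary powers of 2.
So 5^246 ≡ 196 · 157 · 66 · 92 · 131 · 25 ≡ 220 (mod 247).
Since 220 ≠ 1, base 5 is a Fermat witness: 247 is composite.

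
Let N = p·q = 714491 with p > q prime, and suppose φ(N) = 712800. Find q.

φ(n) = (p−1)(q−1) = n − (p+q) + 1, so p + q = 714491 − 712800 + 1 = 1692.
p and q are the roots of t² − 1692t + 714491 = 0.
Discriminant: 1692² − 4·714491 = 2862864 − 2857964 = 4900; √4900 = 70.
q = (1692 − 70)/2 = 811, p = (1692 + 70)/2 = 881.
Check: 811 · 881 = 714491.

811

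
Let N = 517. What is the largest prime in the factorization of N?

47

517 = 11 · 47
47 is prime.
So 517 = 11 · 47; the largest prime factor is 47.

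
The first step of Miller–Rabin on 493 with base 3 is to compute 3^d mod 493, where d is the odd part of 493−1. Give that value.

493 − 1 = 492 = 2^2 · 123, so d = 123.
3^1 ≡ 3 (mod 493)
3^2 ≡ 3^2 = 9 ≡ 9 (mod 493)
3^4 ≡ 9^2 = 81 ≡ 81 (mod 493)
3^8 ≡ 81^2 = 6561 ≡ 152 (mod 493)
3^16 ≡ 152^2 = 23104 ≡ 426 (mod 493)
3^32 ≡ 426^2 = 181476 ≡ 52 (mod 493)
3^64 ≡ 52^2 = 2704 ≡ 239 (mod 493)
123 = 64 + 32 + 16 + 8 + 2 + 1 in binary powers of 2.
So 3^123 ≡ 239 · 52 · 426 · 152 · 9 · 3 ≡ 160 (mod 493).
Squaring chain: 160 → 457; never reaches −1, so base 3 is a Miller–Rabin witness that 493 is composite.

160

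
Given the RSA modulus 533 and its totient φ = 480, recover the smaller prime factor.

13

φ(n) = (p−1)(q−1) = n − (p+q) + 1, so p + q = 533 − 480 + 1 = 54.
p and q are the roots of t² − 54t + 533 = 0.
Discriminant: 54² − 4·533 = 2916 − 2132 = 784; √784 = 28.
q = (54 − 28)/2 = 13, p = (54 + 28)/2 = 41.
Check: 13 · 41 = 533.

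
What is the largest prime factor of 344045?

79

344045 = 5 · 68809
68809 = 13 · 5293
5293 = 67 · 79
79 is prime.
So 344045 = 5 · 13 · 67 · 79; the largest prime factor is 79.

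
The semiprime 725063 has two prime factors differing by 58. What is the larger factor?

Since p = q + 58, we have 725063 = q(q + 58), so q² + 58q − 725063 = 0.
Discriminant: 58² + 4·725063 = 3364 + 2900252 = 2903616; √2903616 = 1704.
q = (−58 + 1704)/2 = 823, and p = q + 58 = 881.
Check: 823 · 881 = 725063.

881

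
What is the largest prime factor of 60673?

60673 = 17 · 3569
3569 = 43 · 83
83 is prime.
So 60673 = 17 · 43 · 83; the largest prime factor is 83.

83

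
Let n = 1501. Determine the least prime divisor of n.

1501 is odd.
Digit sum 7, not divisible by 3.
Ends in 1: not divisible by 5.
7: 1501 = 7·214 + 3
11: 1501 = 11·136 + 5
13: 1501 = 13·115 + 6
17: 1501 = 17·88 + 5
19: 1501 = 19·79

19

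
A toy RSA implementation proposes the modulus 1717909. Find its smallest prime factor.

73

1717909 is odd.
Digit sum 34, not divisible by 3.
Ends in 9: not divisible by 5.
7: 1717909 = 7·245415 + 4
11: 1717909 = 11·156173 + 6
13: 1717909 = 13·132146 + 11
17: 1717909 = 17·101053 + 8
19: 1717909 = 19·90416 + 5
23: 1717909 = 23·74691 + 16
29: 1717909 = 29·59238 + 7
31: 1717909 = 31·55416 + 13
37: 1717909 = 37·46429 + 36
41: 1717909 = 41·41900 + 9
43: 1717909 = 43·39951 + 16
47: 1717909 = 47·36551 + 12
53: 1717909 = 53·32413 + 20
59: 1717909 = 59·29117 + 6
61: 1717909 = 61·28162 + 27
67: 1717909 = 67·25640 + 29
71: 1717909 = 71·24195 + 64
73: 1717909 = 73·23533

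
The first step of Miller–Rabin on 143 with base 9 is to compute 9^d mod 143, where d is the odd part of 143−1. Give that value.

143 − 1 = 142 = 2^1 · 71, so d = 71.
9^1 ≡ 9 (mod 143)
9^2 ≡ 9^2 = 81 ≡ 81 (mod 143)
9^4 ≡ 81^2 = 6561 ≡ 126 (mod 143)
9^8 ≡ 126^2 = 15876 ≡ 3 (mod 143)
9^16 ≡ 3^2 = 9 ≡ 9 (mod 143)
9^32 ≡ 9^2 = 81 ≡ 81 (mod 143)
9^64 ≡ 81^2 = 6561 ≡ 126 (mod 143)
71 = 64 + 4 + 2 + 1 in binary powers of 2.
So 9^71 ≡ 126 · 126 · 81 · 9 ≡ 42 (mod 143).
Squaring chain: 42; never reaches −1, so base 9 is a Miller–Rabin witness that 143 is composite.

42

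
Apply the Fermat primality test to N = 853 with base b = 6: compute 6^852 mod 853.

1

6^1 ≡ 6 (mod 853)
6^2 ≡ 6^2 = 36 ≡ 36 (mod 853)
6^4 ≡ 36^2 = 1296 ≡ 443 (mod 853)
6^8 ≡ 443^2 = 196249 ≡ 59 (mod 853)
6^16 ≡ 59^2 = 3481 ≡ 69 (mod 853)
6^32 ≡ 69^2 = 4761 ≡ 496 (mod 853)
6^64 ≡ 496^2 = 246016 ≡ 352 (mod 853)
6^128 ≡ 352^2 = 123904 ≡ 219 (mod 853)
6^256 ≡ 219^2 = 47961 ≡ 193 (mod 853)
6^512 ≡ 193^2 = 37249 ≡ 570 (mod 853)
852 = 512 + 256 + 64 + 16 + 4 in binary powers of 2.
So 6^852 ≡ 570 · 193 · 352 · 69 · 443 ≡ 1 (mod 853).
Since the result is 1, base 6 gives no evidence that 853 is composite.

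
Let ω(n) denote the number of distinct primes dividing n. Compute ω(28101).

28101 = 3 · 9367
9367 = 17 · 551
551 = 19 · 29
28101 = 3 · 17 · 19 · 29, which has 4 distinct prime factors.

4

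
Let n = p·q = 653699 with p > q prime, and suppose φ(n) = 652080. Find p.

859

φ(n) = (p−1)(q−1) = n − (p+q) + 1, so p + q = 653699 − 652080 + 1 = 1620.
p and q are the roots of t² − 1620t + 653699 = 0.
Discriminant: 1620² − 4·653699 = 2624400 − 2614796 = 9604; √9604 = 98.
q = (1620 − 98)/2 = 761, p = (1620 + 98)/2 = 859.
Check: 761 · 859 = 653699.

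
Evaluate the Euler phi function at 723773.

Factor: 723773 = 41 · 127 · 139.
φ(723773) = (41−1) · (127−1) · (139−1) = 40 · 126 · 138 = 695520.

695520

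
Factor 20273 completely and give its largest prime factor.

97

20273 = 11 · 1843
1843 = 19 · 97
97 is prime.
So 20273 = 11 · 19 · 97; the largest prime factor is 97.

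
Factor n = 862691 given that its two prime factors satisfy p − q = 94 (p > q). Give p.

977

Since p = q + 94, we have 862691 = q(q + 94), so q² + 94q − 862691 = 0.
Discriminant: 94² + 4·862691 = 8836 + 3450764 = 3459600; √3459600 = 1860.
q = (−94 + 1860)/2 = 883, and p = q + 94 = 977.
Check: 883 · 977 = 862691.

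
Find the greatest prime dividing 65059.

89

65059 = 17 · 3827
3827 = 43 · 89
89 is prime.
So 65059 = 17 · 43 · 89; the largest prime factor is 89.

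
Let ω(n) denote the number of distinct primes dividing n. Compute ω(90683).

3

90683 = 29 · 3127
3127 = 53 · 59
90683 = 29 · 53 · 59, which has 3 distinct prime factors.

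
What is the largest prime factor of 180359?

180359 = 41 · 4399
4399 = 53 · 83
83 is prime.
So 180359 = 41 · 53 · 83; the largest prime factor is 83.

83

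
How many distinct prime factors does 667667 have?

5

667667 = 7 · 95381
95381 = 11 · 8671
8671 = 13 · 667
667 = 23 · 29
667667 = 7 · 11 · 13 · 23 · 29, which has 5 distinct prime factors.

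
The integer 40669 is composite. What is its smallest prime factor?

40669 is odd.
Digit sum 25, not divisible by 3.
Ends in 9: not divisible by 5.
7: 40669 = 7·5809 + 6
11: 40669 = 11·3697 + 2
13: 40669 = 13·3128 + 5
17: 40669 = 17·2392 + 5
19: 40669 = 19·2140 + 9
23: 40669 = 23·1768 + 5
29: 40669 = 29·1402 + 11
31: 40669 = 31·1311 + 28
37: 40669 = 37·1099 + 6
41: 40669 = 41·991 + 38
43: 40669 = 43·945 + 34
47: 40669 = 47·865 + 14
53: 40669 = 53·767 + 18
59: 40669 = 59·689 + 18
61: 40669 = 61·666 + 43
67: 40669 = 67·607

67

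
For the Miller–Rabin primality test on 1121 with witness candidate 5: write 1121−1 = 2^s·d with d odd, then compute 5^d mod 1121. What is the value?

403

1121 − 1 = 1120 = 2^5 · 35, so d = 35.
5^1 ≡ 5 (mod 1121)
5^2 ≡ 5^2 = 25 ≡ 25 (mod 1121)
5^4 ≡ 25^2 = 625 ≡ 625 (mod 1121)
5^8 ≡ 625^2 = 390625 ≡ 517 (mod 1121)
5^16 ≡ 517^2 = 267289 ≡ 491 (mod 1121)
5^32 ≡ 491^2 = 241081 ≡ 66 (mod 1121)
35 = 32 + 2 + 1 in binary powers of 2.
So 5^35 ≡ 66 · 25 · 5 ≡ 403 (mod 1121).
Squaring chain: 403 → 985 → 560 → 841 → 1051; never reaches −1, so base 5 is a Miller–Rabin witness that 1121 is composite.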